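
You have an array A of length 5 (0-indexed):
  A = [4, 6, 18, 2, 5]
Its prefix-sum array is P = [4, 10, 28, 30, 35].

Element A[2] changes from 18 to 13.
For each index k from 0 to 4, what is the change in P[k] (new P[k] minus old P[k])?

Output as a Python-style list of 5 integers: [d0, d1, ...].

Element change: A[2] 18 -> 13, delta = -5
For k < 2: P[k] unchanged, delta_P[k] = 0
For k >= 2: P[k] shifts by exactly -5
Delta array: [0, 0, -5, -5, -5]

Answer: [0, 0, -5, -5, -5]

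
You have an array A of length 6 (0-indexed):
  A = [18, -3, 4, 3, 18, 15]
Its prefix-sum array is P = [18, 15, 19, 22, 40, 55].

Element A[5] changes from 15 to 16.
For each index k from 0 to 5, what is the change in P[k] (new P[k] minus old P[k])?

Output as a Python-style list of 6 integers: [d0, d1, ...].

Element change: A[5] 15 -> 16, delta = 1
For k < 5: P[k] unchanged, delta_P[k] = 0
For k >= 5: P[k] shifts by exactly 1
Delta array: [0, 0, 0, 0, 0, 1]

Answer: [0, 0, 0, 0, 0, 1]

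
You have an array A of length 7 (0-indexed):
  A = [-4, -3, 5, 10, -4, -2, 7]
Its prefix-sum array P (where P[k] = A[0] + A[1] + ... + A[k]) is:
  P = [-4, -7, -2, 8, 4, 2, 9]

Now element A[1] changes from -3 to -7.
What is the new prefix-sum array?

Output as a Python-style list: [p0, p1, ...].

Answer: [-4, -11, -6, 4, 0, -2, 5]

Derivation:
Change: A[1] -3 -> -7, delta = -4
P[k] for k < 1: unchanged (A[1] not included)
P[k] for k >= 1: shift by delta = -4
  P[0] = -4 + 0 = -4
  P[1] = -7 + -4 = -11
  P[2] = -2 + -4 = -6
  P[3] = 8 + -4 = 4
  P[4] = 4 + -4 = 0
  P[5] = 2 + -4 = -2
  P[6] = 9 + -4 = 5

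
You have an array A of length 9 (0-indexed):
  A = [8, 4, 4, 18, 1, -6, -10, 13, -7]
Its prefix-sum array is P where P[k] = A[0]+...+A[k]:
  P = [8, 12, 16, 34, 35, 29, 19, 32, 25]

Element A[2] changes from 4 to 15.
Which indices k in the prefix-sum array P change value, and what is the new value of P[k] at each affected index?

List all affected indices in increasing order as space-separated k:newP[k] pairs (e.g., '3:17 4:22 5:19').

Answer: 2:27 3:45 4:46 5:40 6:30 7:43 8:36

Derivation:
P[k] = A[0] + ... + A[k]
P[k] includes A[2] iff k >= 2
Affected indices: 2, 3, ..., 8; delta = 11
  P[2]: 16 + 11 = 27
  P[3]: 34 + 11 = 45
  P[4]: 35 + 11 = 46
  P[5]: 29 + 11 = 40
  P[6]: 19 + 11 = 30
  P[7]: 32 + 11 = 43
  P[8]: 25 + 11 = 36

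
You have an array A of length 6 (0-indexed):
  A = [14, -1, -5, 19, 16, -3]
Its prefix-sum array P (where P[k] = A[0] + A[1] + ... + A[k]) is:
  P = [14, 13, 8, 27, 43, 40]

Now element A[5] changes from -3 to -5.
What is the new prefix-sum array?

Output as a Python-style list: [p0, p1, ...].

Answer: [14, 13, 8, 27, 43, 38]

Derivation:
Change: A[5] -3 -> -5, delta = -2
P[k] for k < 5: unchanged (A[5] not included)
P[k] for k >= 5: shift by delta = -2
  P[0] = 14 + 0 = 14
  P[1] = 13 + 0 = 13
  P[2] = 8 + 0 = 8
  P[3] = 27 + 0 = 27
  P[4] = 43 + 0 = 43
  P[5] = 40 + -2 = 38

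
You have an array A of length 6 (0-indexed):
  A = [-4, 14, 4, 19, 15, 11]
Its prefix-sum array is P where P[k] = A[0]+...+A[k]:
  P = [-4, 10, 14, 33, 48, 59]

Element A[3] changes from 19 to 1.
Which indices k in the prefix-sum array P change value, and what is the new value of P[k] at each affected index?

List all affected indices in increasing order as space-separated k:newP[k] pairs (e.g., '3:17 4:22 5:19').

P[k] = A[0] + ... + A[k]
P[k] includes A[3] iff k >= 3
Affected indices: 3, 4, ..., 5; delta = -18
  P[3]: 33 + -18 = 15
  P[4]: 48 + -18 = 30
  P[5]: 59 + -18 = 41

Answer: 3:15 4:30 5:41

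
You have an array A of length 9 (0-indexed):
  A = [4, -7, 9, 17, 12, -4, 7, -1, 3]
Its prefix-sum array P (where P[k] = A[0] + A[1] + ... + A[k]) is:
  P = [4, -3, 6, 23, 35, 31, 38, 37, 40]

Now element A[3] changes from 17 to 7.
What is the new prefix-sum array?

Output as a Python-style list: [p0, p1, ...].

Answer: [4, -3, 6, 13, 25, 21, 28, 27, 30]

Derivation:
Change: A[3] 17 -> 7, delta = -10
P[k] for k < 3: unchanged (A[3] not included)
P[k] for k >= 3: shift by delta = -10
  P[0] = 4 + 0 = 4
  P[1] = -3 + 0 = -3
  P[2] = 6 + 0 = 6
  P[3] = 23 + -10 = 13
  P[4] = 35 + -10 = 25
  P[5] = 31 + -10 = 21
  P[6] = 38 + -10 = 28
  P[7] = 37 + -10 = 27
  P[8] = 40 + -10 = 30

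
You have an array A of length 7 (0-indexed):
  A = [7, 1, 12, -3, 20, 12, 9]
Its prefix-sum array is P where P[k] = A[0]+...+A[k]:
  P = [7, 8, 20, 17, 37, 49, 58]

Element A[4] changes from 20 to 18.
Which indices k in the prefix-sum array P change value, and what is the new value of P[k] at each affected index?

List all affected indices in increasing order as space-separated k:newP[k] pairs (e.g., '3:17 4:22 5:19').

Answer: 4:35 5:47 6:56

Derivation:
P[k] = A[0] + ... + A[k]
P[k] includes A[4] iff k >= 4
Affected indices: 4, 5, ..., 6; delta = -2
  P[4]: 37 + -2 = 35
  P[5]: 49 + -2 = 47
  P[6]: 58 + -2 = 56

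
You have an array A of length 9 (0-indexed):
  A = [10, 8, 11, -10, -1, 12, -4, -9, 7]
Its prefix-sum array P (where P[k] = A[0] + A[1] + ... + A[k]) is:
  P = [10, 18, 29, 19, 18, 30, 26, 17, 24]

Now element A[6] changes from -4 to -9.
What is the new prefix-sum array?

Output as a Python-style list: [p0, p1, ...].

Change: A[6] -4 -> -9, delta = -5
P[k] for k < 6: unchanged (A[6] not included)
P[k] for k >= 6: shift by delta = -5
  P[0] = 10 + 0 = 10
  P[1] = 18 + 0 = 18
  P[2] = 29 + 0 = 29
  P[3] = 19 + 0 = 19
  P[4] = 18 + 0 = 18
  P[5] = 30 + 0 = 30
  P[6] = 26 + -5 = 21
  P[7] = 17 + -5 = 12
  P[8] = 24 + -5 = 19

Answer: [10, 18, 29, 19, 18, 30, 21, 12, 19]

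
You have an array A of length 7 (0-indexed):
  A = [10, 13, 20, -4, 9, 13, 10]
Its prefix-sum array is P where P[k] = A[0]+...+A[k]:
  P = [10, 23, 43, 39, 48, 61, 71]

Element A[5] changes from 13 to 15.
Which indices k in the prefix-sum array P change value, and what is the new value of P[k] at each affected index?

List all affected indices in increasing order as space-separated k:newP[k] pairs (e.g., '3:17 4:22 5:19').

P[k] = A[0] + ... + A[k]
P[k] includes A[5] iff k >= 5
Affected indices: 5, 6, ..., 6; delta = 2
  P[5]: 61 + 2 = 63
  P[6]: 71 + 2 = 73

Answer: 5:63 6:73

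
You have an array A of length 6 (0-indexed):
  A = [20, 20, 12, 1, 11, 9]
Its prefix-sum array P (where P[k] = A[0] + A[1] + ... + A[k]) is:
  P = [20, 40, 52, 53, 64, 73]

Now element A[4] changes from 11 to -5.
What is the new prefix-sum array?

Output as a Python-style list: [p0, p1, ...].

Change: A[4] 11 -> -5, delta = -16
P[k] for k < 4: unchanged (A[4] not included)
P[k] for k >= 4: shift by delta = -16
  P[0] = 20 + 0 = 20
  P[1] = 40 + 0 = 40
  P[2] = 52 + 0 = 52
  P[3] = 53 + 0 = 53
  P[4] = 64 + -16 = 48
  P[5] = 73 + -16 = 57

Answer: [20, 40, 52, 53, 48, 57]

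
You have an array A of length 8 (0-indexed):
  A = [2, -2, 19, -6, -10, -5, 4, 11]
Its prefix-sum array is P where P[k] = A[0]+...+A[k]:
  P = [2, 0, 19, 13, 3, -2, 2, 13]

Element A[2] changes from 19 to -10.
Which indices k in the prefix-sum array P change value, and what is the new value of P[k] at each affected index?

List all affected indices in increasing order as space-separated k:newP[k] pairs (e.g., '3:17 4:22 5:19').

Answer: 2:-10 3:-16 4:-26 5:-31 6:-27 7:-16

Derivation:
P[k] = A[0] + ... + A[k]
P[k] includes A[2] iff k >= 2
Affected indices: 2, 3, ..., 7; delta = -29
  P[2]: 19 + -29 = -10
  P[3]: 13 + -29 = -16
  P[4]: 3 + -29 = -26
  P[5]: -2 + -29 = -31
  P[6]: 2 + -29 = -27
  P[7]: 13 + -29 = -16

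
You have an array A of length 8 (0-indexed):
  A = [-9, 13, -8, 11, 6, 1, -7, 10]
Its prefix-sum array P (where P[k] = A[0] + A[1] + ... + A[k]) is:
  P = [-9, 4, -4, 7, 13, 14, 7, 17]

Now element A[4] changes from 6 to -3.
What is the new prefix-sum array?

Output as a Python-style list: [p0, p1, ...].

Change: A[4] 6 -> -3, delta = -9
P[k] for k < 4: unchanged (A[4] not included)
P[k] for k >= 4: shift by delta = -9
  P[0] = -9 + 0 = -9
  P[1] = 4 + 0 = 4
  P[2] = -4 + 0 = -4
  P[3] = 7 + 0 = 7
  P[4] = 13 + -9 = 4
  P[5] = 14 + -9 = 5
  P[6] = 7 + -9 = -2
  P[7] = 17 + -9 = 8

Answer: [-9, 4, -4, 7, 4, 5, -2, 8]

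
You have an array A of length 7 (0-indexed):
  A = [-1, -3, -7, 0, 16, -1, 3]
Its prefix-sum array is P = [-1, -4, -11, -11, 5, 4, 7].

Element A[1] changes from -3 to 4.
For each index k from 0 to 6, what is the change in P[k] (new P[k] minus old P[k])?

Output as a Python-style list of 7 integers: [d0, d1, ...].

Element change: A[1] -3 -> 4, delta = 7
For k < 1: P[k] unchanged, delta_P[k] = 0
For k >= 1: P[k] shifts by exactly 7
Delta array: [0, 7, 7, 7, 7, 7, 7]

Answer: [0, 7, 7, 7, 7, 7, 7]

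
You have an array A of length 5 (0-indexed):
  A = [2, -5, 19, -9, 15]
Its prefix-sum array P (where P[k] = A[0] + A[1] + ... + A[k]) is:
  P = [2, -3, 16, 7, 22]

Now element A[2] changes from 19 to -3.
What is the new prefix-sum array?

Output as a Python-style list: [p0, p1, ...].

Change: A[2] 19 -> -3, delta = -22
P[k] for k < 2: unchanged (A[2] not included)
P[k] for k >= 2: shift by delta = -22
  P[0] = 2 + 0 = 2
  P[1] = -3 + 0 = -3
  P[2] = 16 + -22 = -6
  P[3] = 7 + -22 = -15
  P[4] = 22 + -22 = 0

Answer: [2, -3, -6, -15, 0]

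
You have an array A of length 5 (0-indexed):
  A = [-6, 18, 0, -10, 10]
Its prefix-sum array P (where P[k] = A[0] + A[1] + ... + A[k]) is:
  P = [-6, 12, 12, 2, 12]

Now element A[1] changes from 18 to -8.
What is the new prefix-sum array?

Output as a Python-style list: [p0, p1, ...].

Answer: [-6, -14, -14, -24, -14]

Derivation:
Change: A[1] 18 -> -8, delta = -26
P[k] for k < 1: unchanged (A[1] not included)
P[k] for k >= 1: shift by delta = -26
  P[0] = -6 + 0 = -6
  P[1] = 12 + -26 = -14
  P[2] = 12 + -26 = -14
  P[3] = 2 + -26 = -24
  P[4] = 12 + -26 = -14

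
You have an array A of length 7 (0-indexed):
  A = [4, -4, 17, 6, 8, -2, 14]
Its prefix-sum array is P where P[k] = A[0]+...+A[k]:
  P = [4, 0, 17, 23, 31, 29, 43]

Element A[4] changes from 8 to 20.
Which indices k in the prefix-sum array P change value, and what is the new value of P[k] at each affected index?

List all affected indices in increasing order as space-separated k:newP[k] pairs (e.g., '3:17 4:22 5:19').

Answer: 4:43 5:41 6:55

Derivation:
P[k] = A[0] + ... + A[k]
P[k] includes A[4] iff k >= 4
Affected indices: 4, 5, ..., 6; delta = 12
  P[4]: 31 + 12 = 43
  P[5]: 29 + 12 = 41
  P[6]: 43 + 12 = 55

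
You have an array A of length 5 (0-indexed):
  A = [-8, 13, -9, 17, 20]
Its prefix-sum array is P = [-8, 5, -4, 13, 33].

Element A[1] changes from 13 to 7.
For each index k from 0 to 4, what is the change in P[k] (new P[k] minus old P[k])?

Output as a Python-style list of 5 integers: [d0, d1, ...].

Answer: [0, -6, -6, -6, -6]

Derivation:
Element change: A[1] 13 -> 7, delta = -6
For k < 1: P[k] unchanged, delta_P[k] = 0
For k >= 1: P[k] shifts by exactly -6
Delta array: [0, -6, -6, -6, -6]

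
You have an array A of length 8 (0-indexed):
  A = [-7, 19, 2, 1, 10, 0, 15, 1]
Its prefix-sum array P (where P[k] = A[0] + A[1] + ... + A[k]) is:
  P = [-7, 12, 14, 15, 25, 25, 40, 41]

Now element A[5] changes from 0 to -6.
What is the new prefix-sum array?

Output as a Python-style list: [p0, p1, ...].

Answer: [-7, 12, 14, 15, 25, 19, 34, 35]

Derivation:
Change: A[5] 0 -> -6, delta = -6
P[k] for k < 5: unchanged (A[5] not included)
P[k] for k >= 5: shift by delta = -6
  P[0] = -7 + 0 = -7
  P[1] = 12 + 0 = 12
  P[2] = 14 + 0 = 14
  P[3] = 15 + 0 = 15
  P[4] = 25 + 0 = 25
  P[5] = 25 + -6 = 19
  P[6] = 40 + -6 = 34
  P[7] = 41 + -6 = 35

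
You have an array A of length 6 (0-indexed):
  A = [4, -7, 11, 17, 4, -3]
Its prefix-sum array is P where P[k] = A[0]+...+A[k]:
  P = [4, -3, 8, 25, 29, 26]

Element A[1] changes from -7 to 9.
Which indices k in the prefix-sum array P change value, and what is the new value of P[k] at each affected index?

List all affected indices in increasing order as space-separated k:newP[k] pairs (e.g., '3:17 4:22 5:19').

Answer: 1:13 2:24 3:41 4:45 5:42

Derivation:
P[k] = A[0] + ... + A[k]
P[k] includes A[1] iff k >= 1
Affected indices: 1, 2, ..., 5; delta = 16
  P[1]: -3 + 16 = 13
  P[2]: 8 + 16 = 24
  P[3]: 25 + 16 = 41
  P[4]: 29 + 16 = 45
  P[5]: 26 + 16 = 42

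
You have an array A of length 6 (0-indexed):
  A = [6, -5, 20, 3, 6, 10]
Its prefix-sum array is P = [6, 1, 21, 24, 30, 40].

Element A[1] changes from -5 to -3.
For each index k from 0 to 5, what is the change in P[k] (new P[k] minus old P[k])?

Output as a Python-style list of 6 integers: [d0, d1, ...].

Element change: A[1] -5 -> -3, delta = 2
For k < 1: P[k] unchanged, delta_P[k] = 0
For k >= 1: P[k] shifts by exactly 2
Delta array: [0, 2, 2, 2, 2, 2]

Answer: [0, 2, 2, 2, 2, 2]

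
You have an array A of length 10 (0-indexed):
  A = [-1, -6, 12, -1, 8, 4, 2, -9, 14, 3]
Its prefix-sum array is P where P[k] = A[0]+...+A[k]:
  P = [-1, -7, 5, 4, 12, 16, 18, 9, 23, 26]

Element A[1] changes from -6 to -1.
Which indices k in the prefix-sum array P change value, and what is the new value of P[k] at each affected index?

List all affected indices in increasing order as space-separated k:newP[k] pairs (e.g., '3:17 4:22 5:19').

P[k] = A[0] + ... + A[k]
P[k] includes A[1] iff k >= 1
Affected indices: 1, 2, ..., 9; delta = 5
  P[1]: -7 + 5 = -2
  P[2]: 5 + 5 = 10
  P[3]: 4 + 5 = 9
  P[4]: 12 + 5 = 17
  P[5]: 16 + 5 = 21
  P[6]: 18 + 5 = 23
  P[7]: 9 + 5 = 14
  P[8]: 23 + 5 = 28
  P[9]: 26 + 5 = 31

Answer: 1:-2 2:10 3:9 4:17 5:21 6:23 7:14 8:28 9:31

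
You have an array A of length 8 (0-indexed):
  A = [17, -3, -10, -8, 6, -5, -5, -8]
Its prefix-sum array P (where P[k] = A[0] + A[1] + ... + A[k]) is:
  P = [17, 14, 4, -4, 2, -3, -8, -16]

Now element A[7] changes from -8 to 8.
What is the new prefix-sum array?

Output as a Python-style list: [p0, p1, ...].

Answer: [17, 14, 4, -4, 2, -3, -8, 0]

Derivation:
Change: A[7] -8 -> 8, delta = 16
P[k] for k < 7: unchanged (A[7] not included)
P[k] for k >= 7: shift by delta = 16
  P[0] = 17 + 0 = 17
  P[1] = 14 + 0 = 14
  P[2] = 4 + 0 = 4
  P[3] = -4 + 0 = -4
  P[4] = 2 + 0 = 2
  P[5] = -3 + 0 = -3
  P[6] = -8 + 0 = -8
  P[7] = -16 + 16 = 0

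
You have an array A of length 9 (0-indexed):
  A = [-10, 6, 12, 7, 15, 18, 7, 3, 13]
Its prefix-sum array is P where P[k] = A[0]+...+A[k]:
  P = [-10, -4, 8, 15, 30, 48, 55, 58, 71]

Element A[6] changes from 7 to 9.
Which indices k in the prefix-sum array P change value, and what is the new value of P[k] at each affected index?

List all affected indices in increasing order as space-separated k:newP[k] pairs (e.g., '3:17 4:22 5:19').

Answer: 6:57 7:60 8:73

Derivation:
P[k] = A[0] + ... + A[k]
P[k] includes A[6] iff k >= 6
Affected indices: 6, 7, ..., 8; delta = 2
  P[6]: 55 + 2 = 57
  P[7]: 58 + 2 = 60
  P[8]: 71 + 2 = 73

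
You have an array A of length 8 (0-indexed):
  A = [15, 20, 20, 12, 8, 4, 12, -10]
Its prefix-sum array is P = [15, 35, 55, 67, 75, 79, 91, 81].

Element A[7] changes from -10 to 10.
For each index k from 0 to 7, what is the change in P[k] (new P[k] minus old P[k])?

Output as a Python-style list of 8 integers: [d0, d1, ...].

Answer: [0, 0, 0, 0, 0, 0, 0, 20]

Derivation:
Element change: A[7] -10 -> 10, delta = 20
For k < 7: P[k] unchanged, delta_P[k] = 0
For k >= 7: P[k] shifts by exactly 20
Delta array: [0, 0, 0, 0, 0, 0, 0, 20]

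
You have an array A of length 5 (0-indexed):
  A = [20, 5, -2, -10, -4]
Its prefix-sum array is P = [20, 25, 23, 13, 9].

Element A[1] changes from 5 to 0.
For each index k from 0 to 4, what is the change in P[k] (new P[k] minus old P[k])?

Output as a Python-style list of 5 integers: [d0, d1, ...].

Element change: A[1] 5 -> 0, delta = -5
For k < 1: P[k] unchanged, delta_P[k] = 0
For k >= 1: P[k] shifts by exactly -5
Delta array: [0, -5, -5, -5, -5]

Answer: [0, -5, -5, -5, -5]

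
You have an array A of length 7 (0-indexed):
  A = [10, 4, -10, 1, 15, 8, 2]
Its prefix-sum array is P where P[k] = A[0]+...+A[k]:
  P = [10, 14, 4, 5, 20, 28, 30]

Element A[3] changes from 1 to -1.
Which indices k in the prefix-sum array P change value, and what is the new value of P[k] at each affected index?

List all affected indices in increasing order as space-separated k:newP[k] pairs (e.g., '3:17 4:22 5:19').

Answer: 3:3 4:18 5:26 6:28

Derivation:
P[k] = A[0] + ... + A[k]
P[k] includes A[3] iff k >= 3
Affected indices: 3, 4, ..., 6; delta = -2
  P[3]: 5 + -2 = 3
  P[4]: 20 + -2 = 18
  P[5]: 28 + -2 = 26
  P[6]: 30 + -2 = 28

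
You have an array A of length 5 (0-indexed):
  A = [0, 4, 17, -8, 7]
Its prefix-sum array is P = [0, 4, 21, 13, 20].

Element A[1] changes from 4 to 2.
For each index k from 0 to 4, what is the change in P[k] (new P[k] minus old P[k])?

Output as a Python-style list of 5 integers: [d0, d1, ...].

Answer: [0, -2, -2, -2, -2]

Derivation:
Element change: A[1] 4 -> 2, delta = -2
For k < 1: P[k] unchanged, delta_P[k] = 0
For k >= 1: P[k] shifts by exactly -2
Delta array: [0, -2, -2, -2, -2]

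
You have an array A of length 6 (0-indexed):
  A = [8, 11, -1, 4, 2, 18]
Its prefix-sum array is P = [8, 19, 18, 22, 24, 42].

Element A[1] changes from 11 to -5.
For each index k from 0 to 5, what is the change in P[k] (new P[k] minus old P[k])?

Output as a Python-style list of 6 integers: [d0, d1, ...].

Element change: A[1] 11 -> -5, delta = -16
For k < 1: P[k] unchanged, delta_P[k] = 0
For k >= 1: P[k] shifts by exactly -16
Delta array: [0, -16, -16, -16, -16, -16]

Answer: [0, -16, -16, -16, -16, -16]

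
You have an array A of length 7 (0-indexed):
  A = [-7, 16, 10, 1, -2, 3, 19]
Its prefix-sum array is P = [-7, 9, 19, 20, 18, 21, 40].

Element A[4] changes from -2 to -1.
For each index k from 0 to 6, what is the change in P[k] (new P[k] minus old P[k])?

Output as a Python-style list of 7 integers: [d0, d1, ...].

Answer: [0, 0, 0, 0, 1, 1, 1]

Derivation:
Element change: A[4] -2 -> -1, delta = 1
For k < 4: P[k] unchanged, delta_P[k] = 0
For k >= 4: P[k] shifts by exactly 1
Delta array: [0, 0, 0, 0, 1, 1, 1]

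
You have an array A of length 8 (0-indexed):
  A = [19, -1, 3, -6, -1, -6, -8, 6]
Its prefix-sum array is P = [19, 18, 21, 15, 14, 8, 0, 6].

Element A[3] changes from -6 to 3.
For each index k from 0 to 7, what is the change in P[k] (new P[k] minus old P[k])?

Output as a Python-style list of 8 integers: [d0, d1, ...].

Answer: [0, 0, 0, 9, 9, 9, 9, 9]

Derivation:
Element change: A[3] -6 -> 3, delta = 9
For k < 3: P[k] unchanged, delta_P[k] = 0
For k >= 3: P[k] shifts by exactly 9
Delta array: [0, 0, 0, 9, 9, 9, 9, 9]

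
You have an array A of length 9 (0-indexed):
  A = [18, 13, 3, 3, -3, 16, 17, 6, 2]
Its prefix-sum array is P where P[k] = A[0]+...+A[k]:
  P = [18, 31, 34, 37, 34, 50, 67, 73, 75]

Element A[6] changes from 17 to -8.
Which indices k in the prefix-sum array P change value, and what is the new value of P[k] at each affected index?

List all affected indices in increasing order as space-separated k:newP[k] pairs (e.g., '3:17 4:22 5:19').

P[k] = A[0] + ... + A[k]
P[k] includes A[6] iff k >= 6
Affected indices: 6, 7, ..., 8; delta = -25
  P[6]: 67 + -25 = 42
  P[7]: 73 + -25 = 48
  P[8]: 75 + -25 = 50

Answer: 6:42 7:48 8:50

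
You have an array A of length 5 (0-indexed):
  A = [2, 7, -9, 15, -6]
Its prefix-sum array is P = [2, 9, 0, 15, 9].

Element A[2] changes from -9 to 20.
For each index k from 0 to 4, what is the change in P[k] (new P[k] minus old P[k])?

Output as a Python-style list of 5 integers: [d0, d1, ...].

Element change: A[2] -9 -> 20, delta = 29
For k < 2: P[k] unchanged, delta_P[k] = 0
For k >= 2: P[k] shifts by exactly 29
Delta array: [0, 0, 29, 29, 29]

Answer: [0, 0, 29, 29, 29]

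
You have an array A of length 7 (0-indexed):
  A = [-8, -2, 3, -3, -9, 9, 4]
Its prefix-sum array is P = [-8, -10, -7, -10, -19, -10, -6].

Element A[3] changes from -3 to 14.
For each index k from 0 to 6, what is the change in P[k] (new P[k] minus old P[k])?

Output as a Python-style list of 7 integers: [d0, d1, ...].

Answer: [0, 0, 0, 17, 17, 17, 17]

Derivation:
Element change: A[3] -3 -> 14, delta = 17
For k < 3: P[k] unchanged, delta_P[k] = 0
For k >= 3: P[k] shifts by exactly 17
Delta array: [0, 0, 0, 17, 17, 17, 17]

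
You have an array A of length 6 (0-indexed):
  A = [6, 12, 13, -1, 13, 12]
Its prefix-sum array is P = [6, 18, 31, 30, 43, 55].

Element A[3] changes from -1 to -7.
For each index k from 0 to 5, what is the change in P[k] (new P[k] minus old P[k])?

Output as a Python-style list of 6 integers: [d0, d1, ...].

Answer: [0, 0, 0, -6, -6, -6]

Derivation:
Element change: A[3] -1 -> -7, delta = -6
For k < 3: P[k] unchanged, delta_P[k] = 0
For k >= 3: P[k] shifts by exactly -6
Delta array: [0, 0, 0, -6, -6, -6]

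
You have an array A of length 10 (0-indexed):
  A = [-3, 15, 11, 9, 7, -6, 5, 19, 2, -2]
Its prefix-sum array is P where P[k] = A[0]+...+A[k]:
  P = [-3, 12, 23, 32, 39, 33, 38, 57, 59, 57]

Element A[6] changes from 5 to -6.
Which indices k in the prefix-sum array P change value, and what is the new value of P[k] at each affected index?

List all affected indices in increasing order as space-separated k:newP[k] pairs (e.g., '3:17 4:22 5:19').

P[k] = A[0] + ... + A[k]
P[k] includes A[6] iff k >= 6
Affected indices: 6, 7, ..., 9; delta = -11
  P[6]: 38 + -11 = 27
  P[7]: 57 + -11 = 46
  P[8]: 59 + -11 = 48
  P[9]: 57 + -11 = 46

Answer: 6:27 7:46 8:48 9:46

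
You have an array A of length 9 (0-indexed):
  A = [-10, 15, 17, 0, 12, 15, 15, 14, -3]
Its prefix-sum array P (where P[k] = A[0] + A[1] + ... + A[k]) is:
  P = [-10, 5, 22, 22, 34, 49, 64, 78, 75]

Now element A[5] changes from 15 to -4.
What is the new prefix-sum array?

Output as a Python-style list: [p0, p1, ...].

Change: A[5] 15 -> -4, delta = -19
P[k] for k < 5: unchanged (A[5] not included)
P[k] for k >= 5: shift by delta = -19
  P[0] = -10 + 0 = -10
  P[1] = 5 + 0 = 5
  P[2] = 22 + 0 = 22
  P[3] = 22 + 0 = 22
  P[4] = 34 + 0 = 34
  P[5] = 49 + -19 = 30
  P[6] = 64 + -19 = 45
  P[7] = 78 + -19 = 59
  P[8] = 75 + -19 = 56

Answer: [-10, 5, 22, 22, 34, 30, 45, 59, 56]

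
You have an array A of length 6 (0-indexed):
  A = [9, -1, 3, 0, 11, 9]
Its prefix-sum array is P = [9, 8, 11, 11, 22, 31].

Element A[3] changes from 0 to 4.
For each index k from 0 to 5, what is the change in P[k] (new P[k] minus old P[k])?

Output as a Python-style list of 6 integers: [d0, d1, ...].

Element change: A[3] 0 -> 4, delta = 4
For k < 3: P[k] unchanged, delta_P[k] = 0
For k >= 3: P[k] shifts by exactly 4
Delta array: [0, 0, 0, 4, 4, 4]

Answer: [0, 0, 0, 4, 4, 4]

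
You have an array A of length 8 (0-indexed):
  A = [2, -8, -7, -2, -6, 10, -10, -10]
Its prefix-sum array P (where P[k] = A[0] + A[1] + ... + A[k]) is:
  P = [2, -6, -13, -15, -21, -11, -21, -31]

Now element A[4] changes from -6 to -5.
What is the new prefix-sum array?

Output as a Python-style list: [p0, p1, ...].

Answer: [2, -6, -13, -15, -20, -10, -20, -30]

Derivation:
Change: A[4] -6 -> -5, delta = 1
P[k] for k < 4: unchanged (A[4] not included)
P[k] for k >= 4: shift by delta = 1
  P[0] = 2 + 0 = 2
  P[1] = -6 + 0 = -6
  P[2] = -13 + 0 = -13
  P[3] = -15 + 0 = -15
  P[4] = -21 + 1 = -20
  P[5] = -11 + 1 = -10
  P[6] = -21 + 1 = -20
  P[7] = -31 + 1 = -30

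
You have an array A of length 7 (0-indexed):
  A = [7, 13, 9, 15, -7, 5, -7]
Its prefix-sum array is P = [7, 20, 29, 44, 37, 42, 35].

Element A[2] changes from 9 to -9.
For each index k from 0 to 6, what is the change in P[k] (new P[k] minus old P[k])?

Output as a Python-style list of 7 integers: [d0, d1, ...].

Answer: [0, 0, -18, -18, -18, -18, -18]

Derivation:
Element change: A[2] 9 -> -9, delta = -18
For k < 2: P[k] unchanged, delta_P[k] = 0
For k >= 2: P[k] shifts by exactly -18
Delta array: [0, 0, -18, -18, -18, -18, -18]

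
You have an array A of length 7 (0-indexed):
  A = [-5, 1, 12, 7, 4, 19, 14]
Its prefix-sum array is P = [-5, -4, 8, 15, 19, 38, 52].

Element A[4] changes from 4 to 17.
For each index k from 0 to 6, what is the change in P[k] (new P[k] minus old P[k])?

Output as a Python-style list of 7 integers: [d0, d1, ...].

Element change: A[4] 4 -> 17, delta = 13
For k < 4: P[k] unchanged, delta_P[k] = 0
For k >= 4: P[k] shifts by exactly 13
Delta array: [0, 0, 0, 0, 13, 13, 13]

Answer: [0, 0, 0, 0, 13, 13, 13]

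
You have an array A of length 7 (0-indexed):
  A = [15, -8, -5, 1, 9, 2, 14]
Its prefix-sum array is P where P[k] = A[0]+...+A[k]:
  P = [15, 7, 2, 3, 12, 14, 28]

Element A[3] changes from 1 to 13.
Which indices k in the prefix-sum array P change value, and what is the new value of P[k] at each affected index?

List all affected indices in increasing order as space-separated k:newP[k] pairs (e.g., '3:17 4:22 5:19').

P[k] = A[0] + ... + A[k]
P[k] includes A[3] iff k >= 3
Affected indices: 3, 4, ..., 6; delta = 12
  P[3]: 3 + 12 = 15
  P[4]: 12 + 12 = 24
  P[5]: 14 + 12 = 26
  P[6]: 28 + 12 = 40

Answer: 3:15 4:24 5:26 6:40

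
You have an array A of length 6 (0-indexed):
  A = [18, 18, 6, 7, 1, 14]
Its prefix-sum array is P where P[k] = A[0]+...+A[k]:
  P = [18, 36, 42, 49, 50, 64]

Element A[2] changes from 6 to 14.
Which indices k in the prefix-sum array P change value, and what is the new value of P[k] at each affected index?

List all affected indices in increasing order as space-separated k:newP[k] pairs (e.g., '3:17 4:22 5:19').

Answer: 2:50 3:57 4:58 5:72

Derivation:
P[k] = A[0] + ... + A[k]
P[k] includes A[2] iff k >= 2
Affected indices: 2, 3, ..., 5; delta = 8
  P[2]: 42 + 8 = 50
  P[3]: 49 + 8 = 57
  P[4]: 50 + 8 = 58
  P[5]: 64 + 8 = 72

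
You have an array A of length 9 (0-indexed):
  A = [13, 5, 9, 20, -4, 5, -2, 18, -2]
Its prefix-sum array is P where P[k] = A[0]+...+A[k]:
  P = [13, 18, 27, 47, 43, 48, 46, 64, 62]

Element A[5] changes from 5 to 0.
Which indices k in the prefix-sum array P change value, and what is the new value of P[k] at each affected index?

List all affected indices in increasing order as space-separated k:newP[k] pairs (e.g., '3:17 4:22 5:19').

Answer: 5:43 6:41 7:59 8:57

Derivation:
P[k] = A[0] + ... + A[k]
P[k] includes A[5] iff k >= 5
Affected indices: 5, 6, ..., 8; delta = -5
  P[5]: 48 + -5 = 43
  P[6]: 46 + -5 = 41
  P[7]: 64 + -5 = 59
  P[8]: 62 + -5 = 57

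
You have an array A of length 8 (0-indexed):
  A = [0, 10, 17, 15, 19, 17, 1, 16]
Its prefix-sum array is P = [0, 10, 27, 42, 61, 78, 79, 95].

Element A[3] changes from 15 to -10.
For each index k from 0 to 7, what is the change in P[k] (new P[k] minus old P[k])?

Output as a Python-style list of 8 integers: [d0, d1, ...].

Element change: A[3] 15 -> -10, delta = -25
For k < 3: P[k] unchanged, delta_P[k] = 0
For k >= 3: P[k] shifts by exactly -25
Delta array: [0, 0, 0, -25, -25, -25, -25, -25]

Answer: [0, 0, 0, -25, -25, -25, -25, -25]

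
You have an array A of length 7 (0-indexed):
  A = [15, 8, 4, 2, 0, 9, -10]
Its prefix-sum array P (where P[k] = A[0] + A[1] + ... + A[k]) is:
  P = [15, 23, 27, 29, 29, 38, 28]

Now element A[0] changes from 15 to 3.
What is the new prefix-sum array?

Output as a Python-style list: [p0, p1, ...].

Change: A[0] 15 -> 3, delta = -12
P[k] for k < 0: unchanged (A[0] not included)
P[k] for k >= 0: shift by delta = -12
  P[0] = 15 + -12 = 3
  P[1] = 23 + -12 = 11
  P[2] = 27 + -12 = 15
  P[3] = 29 + -12 = 17
  P[4] = 29 + -12 = 17
  P[5] = 38 + -12 = 26
  P[6] = 28 + -12 = 16

Answer: [3, 11, 15, 17, 17, 26, 16]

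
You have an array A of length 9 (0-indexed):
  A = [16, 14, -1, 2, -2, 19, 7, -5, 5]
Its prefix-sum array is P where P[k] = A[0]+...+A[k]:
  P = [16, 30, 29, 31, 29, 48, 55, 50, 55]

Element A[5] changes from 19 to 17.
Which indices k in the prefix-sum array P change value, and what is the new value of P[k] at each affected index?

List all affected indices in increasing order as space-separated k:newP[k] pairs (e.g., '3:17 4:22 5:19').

P[k] = A[0] + ... + A[k]
P[k] includes A[5] iff k >= 5
Affected indices: 5, 6, ..., 8; delta = -2
  P[5]: 48 + -2 = 46
  P[6]: 55 + -2 = 53
  P[7]: 50 + -2 = 48
  P[8]: 55 + -2 = 53

Answer: 5:46 6:53 7:48 8:53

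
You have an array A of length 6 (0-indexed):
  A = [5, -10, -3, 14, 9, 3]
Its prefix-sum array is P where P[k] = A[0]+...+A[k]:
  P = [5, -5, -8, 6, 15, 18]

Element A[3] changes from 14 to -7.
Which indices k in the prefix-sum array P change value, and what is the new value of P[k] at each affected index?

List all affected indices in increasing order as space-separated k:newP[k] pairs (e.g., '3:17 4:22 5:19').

P[k] = A[0] + ... + A[k]
P[k] includes A[3] iff k >= 3
Affected indices: 3, 4, ..., 5; delta = -21
  P[3]: 6 + -21 = -15
  P[4]: 15 + -21 = -6
  P[5]: 18 + -21 = -3

Answer: 3:-15 4:-6 5:-3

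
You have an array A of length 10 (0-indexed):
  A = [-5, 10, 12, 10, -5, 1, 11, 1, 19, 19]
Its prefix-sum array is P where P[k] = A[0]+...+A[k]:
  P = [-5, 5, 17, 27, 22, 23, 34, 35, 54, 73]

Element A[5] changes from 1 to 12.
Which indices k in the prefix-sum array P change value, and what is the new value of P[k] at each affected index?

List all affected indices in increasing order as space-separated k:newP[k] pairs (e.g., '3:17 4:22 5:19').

P[k] = A[0] + ... + A[k]
P[k] includes A[5] iff k >= 5
Affected indices: 5, 6, ..., 9; delta = 11
  P[5]: 23 + 11 = 34
  P[6]: 34 + 11 = 45
  P[7]: 35 + 11 = 46
  P[8]: 54 + 11 = 65
  P[9]: 73 + 11 = 84

Answer: 5:34 6:45 7:46 8:65 9:84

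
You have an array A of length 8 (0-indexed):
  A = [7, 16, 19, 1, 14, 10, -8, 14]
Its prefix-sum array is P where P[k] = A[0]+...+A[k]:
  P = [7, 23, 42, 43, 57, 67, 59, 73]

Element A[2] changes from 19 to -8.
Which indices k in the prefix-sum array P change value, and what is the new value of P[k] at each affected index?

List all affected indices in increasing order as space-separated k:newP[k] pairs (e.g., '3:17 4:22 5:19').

P[k] = A[0] + ... + A[k]
P[k] includes A[2] iff k >= 2
Affected indices: 2, 3, ..., 7; delta = -27
  P[2]: 42 + -27 = 15
  P[3]: 43 + -27 = 16
  P[4]: 57 + -27 = 30
  P[5]: 67 + -27 = 40
  P[6]: 59 + -27 = 32
  P[7]: 73 + -27 = 46

Answer: 2:15 3:16 4:30 5:40 6:32 7:46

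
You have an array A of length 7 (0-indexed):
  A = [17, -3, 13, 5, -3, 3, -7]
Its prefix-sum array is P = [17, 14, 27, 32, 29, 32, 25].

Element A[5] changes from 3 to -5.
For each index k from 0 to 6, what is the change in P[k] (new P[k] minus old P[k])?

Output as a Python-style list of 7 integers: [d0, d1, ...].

Element change: A[5] 3 -> -5, delta = -8
For k < 5: P[k] unchanged, delta_P[k] = 0
For k >= 5: P[k] shifts by exactly -8
Delta array: [0, 0, 0, 0, 0, -8, -8]

Answer: [0, 0, 0, 0, 0, -8, -8]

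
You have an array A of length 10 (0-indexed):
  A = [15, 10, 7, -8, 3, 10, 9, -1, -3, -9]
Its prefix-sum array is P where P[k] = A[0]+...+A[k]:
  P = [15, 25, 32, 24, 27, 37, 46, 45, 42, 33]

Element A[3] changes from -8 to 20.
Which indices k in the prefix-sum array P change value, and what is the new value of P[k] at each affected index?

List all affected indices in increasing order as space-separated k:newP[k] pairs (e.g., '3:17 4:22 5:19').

Answer: 3:52 4:55 5:65 6:74 7:73 8:70 9:61

Derivation:
P[k] = A[0] + ... + A[k]
P[k] includes A[3] iff k >= 3
Affected indices: 3, 4, ..., 9; delta = 28
  P[3]: 24 + 28 = 52
  P[4]: 27 + 28 = 55
  P[5]: 37 + 28 = 65
  P[6]: 46 + 28 = 74
  P[7]: 45 + 28 = 73
  P[8]: 42 + 28 = 70
  P[9]: 33 + 28 = 61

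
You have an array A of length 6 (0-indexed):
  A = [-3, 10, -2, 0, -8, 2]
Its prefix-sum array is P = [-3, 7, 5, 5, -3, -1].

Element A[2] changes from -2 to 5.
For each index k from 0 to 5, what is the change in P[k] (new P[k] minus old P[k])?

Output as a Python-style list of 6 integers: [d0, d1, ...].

Element change: A[2] -2 -> 5, delta = 7
For k < 2: P[k] unchanged, delta_P[k] = 0
For k >= 2: P[k] shifts by exactly 7
Delta array: [0, 0, 7, 7, 7, 7]

Answer: [0, 0, 7, 7, 7, 7]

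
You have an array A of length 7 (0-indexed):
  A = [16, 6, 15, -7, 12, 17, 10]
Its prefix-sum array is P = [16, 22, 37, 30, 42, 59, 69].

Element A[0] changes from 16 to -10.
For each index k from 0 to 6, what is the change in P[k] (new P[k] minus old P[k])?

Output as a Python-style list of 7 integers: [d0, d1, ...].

Answer: [-26, -26, -26, -26, -26, -26, -26]

Derivation:
Element change: A[0] 16 -> -10, delta = -26
For k < 0: P[k] unchanged, delta_P[k] = 0
For k >= 0: P[k] shifts by exactly -26
Delta array: [-26, -26, -26, -26, -26, -26, -26]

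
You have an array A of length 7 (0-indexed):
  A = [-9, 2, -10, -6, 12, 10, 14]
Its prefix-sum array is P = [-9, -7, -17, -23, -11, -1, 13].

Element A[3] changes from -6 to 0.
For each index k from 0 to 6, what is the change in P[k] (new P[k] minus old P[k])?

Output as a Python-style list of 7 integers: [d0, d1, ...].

Element change: A[3] -6 -> 0, delta = 6
For k < 3: P[k] unchanged, delta_P[k] = 0
For k >= 3: P[k] shifts by exactly 6
Delta array: [0, 0, 0, 6, 6, 6, 6]

Answer: [0, 0, 0, 6, 6, 6, 6]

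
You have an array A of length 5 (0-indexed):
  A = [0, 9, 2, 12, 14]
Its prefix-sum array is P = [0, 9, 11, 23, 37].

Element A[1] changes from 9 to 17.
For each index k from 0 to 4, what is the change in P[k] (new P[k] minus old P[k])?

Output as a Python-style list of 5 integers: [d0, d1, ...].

Element change: A[1] 9 -> 17, delta = 8
For k < 1: P[k] unchanged, delta_P[k] = 0
For k >= 1: P[k] shifts by exactly 8
Delta array: [0, 8, 8, 8, 8]

Answer: [0, 8, 8, 8, 8]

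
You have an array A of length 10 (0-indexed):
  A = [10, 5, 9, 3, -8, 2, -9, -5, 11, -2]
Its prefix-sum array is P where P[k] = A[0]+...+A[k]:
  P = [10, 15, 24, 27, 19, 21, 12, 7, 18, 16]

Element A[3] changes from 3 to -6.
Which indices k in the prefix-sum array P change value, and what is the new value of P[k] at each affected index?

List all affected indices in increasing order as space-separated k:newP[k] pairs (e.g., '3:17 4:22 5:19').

Answer: 3:18 4:10 5:12 6:3 7:-2 8:9 9:7

Derivation:
P[k] = A[0] + ... + A[k]
P[k] includes A[3] iff k >= 3
Affected indices: 3, 4, ..., 9; delta = -9
  P[3]: 27 + -9 = 18
  P[4]: 19 + -9 = 10
  P[5]: 21 + -9 = 12
  P[6]: 12 + -9 = 3
  P[7]: 7 + -9 = -2
  P[8]: 18 + -9 = 9
  P[9]: 16 + -9 = 7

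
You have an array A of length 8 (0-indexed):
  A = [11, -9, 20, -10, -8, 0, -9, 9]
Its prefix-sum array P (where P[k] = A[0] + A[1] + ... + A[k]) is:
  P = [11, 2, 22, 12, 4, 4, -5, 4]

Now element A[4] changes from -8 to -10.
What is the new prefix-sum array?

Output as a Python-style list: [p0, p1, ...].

Answer: [11, 2, 22, 12, 2, 2, -7, 2]

Derivation:
Change: A[4] -8 -> -10, delta = -2
P[k] for k < 4: unchanged (A[4] not included)
P[k] for k >= 4: shift by delta = -2
  P[0] = 11 + 0 = 11
  P[1] = 2 + 0 = 2
  P[2] = 22 + 0 = 22
  P[3] = 12 + 0 = 12
  P[4] = 4 + -2 = 2
  P[5] = 4 + -2 = 2
  P[6] = -5 + -2 = -7
  P[7] = 4 + -2 = 2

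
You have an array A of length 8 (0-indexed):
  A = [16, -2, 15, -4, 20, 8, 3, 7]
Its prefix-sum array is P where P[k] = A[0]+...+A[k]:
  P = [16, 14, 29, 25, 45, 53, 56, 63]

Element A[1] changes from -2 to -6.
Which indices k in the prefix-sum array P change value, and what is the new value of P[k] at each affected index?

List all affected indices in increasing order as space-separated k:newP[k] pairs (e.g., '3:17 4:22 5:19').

P[k] = A[0] + ... + A[k]
P[k] includes A[1] iff k >= 1
Affected indices: 1, 2, ..., 7; delta = -4
  P[1]: 14 + -4 = 10
  P[2]: 29 + -4 = 25
  P[3]: 25 + -4 = 21
  P[4]: 45 + -4 = 41
  P[5]: 53 + -4 = 49
  P[6]: 56 + -4 = 52
  P[7]: 63 + -4 = 59

Answer: 1:10 2:25 3:21 4:41 5:49 6:52 7:59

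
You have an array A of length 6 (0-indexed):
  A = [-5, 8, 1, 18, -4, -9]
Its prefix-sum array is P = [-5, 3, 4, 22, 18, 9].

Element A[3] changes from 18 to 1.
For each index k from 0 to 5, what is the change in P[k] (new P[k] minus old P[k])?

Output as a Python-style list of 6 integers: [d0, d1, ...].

Answer: [0, 0, 0, -17, -17, -17]

Derivation:
Element change: A[3] 18 -> 1, delta = -17
For k < 3: P[k] unchanged, delta_P[k] = 0
For k >= 3: P[k] shifts by exactly -17
Delta array: [0, 0, 0, -17, -17, -17]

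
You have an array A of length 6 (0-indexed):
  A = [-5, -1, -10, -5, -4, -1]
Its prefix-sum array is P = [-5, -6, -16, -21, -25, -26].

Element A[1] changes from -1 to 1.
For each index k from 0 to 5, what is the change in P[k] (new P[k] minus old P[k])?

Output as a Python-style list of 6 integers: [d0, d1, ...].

Element change: A[1] -1 -> 1, delta = 2
For k < 1: P[k] unchanged, delta_P[k] = 0
For k >= 1: P[k] shifts by exactly 2
Delta array: [0, 2, 2, 2, 2, 2]

Answer: [0, 2, 2, 2, 2, 2]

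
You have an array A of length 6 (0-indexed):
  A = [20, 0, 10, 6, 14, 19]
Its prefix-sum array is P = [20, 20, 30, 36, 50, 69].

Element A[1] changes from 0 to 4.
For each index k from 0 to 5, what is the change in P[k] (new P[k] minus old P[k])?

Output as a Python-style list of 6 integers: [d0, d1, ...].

Answer: [0, 4, 4, 4, 4, 4]

Derivation:
Element change: A[1] 0 -> 4, delta = 4
For k < 1: P[k] unchanged, delta_P[k] = 0
For k >= 1: P[k] shifts by exactly 4
Delta array: [0, 4, 4, 4, 4, 4]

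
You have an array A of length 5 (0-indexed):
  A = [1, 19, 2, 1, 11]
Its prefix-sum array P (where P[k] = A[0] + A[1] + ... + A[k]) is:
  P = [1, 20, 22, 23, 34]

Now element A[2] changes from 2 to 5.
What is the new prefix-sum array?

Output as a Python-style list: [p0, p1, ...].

Change: A[2] 2 -> 5, delta = 3
P[k] for k < 2: unchanged (A[2] not included)
P[k] for k >= 2: shift by delta = 3
  P[0] = 1 + 0 = 1
  P[1] = 20 + 0 = 20
  P[2] = 22 + 3 = 25
  P[3] = 23 + 3 = 26
  P[4] = 34 + 3 = 37

Answer: [1, 20, 25, 26, 37]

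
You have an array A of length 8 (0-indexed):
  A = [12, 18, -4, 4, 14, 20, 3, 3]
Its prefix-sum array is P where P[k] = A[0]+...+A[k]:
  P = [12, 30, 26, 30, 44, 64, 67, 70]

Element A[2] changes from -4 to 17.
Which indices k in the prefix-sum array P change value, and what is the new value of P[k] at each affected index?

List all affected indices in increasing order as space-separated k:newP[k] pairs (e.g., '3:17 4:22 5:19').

P[k] = A[0] + ... + A[k]
P[k] includes A[2] iff k >= 2
Affected indices: 2, 3, ..., 7; delta = 21
  P[2]: 26 + 21 = 47
  P[3]: 30 + 21 = 51
  P[4]: 44 + 21 = 65
  P[5]: 64 + 21 = 85
  P[6]: 67 + 21 = 88
  P[7]: 70 + 21 = 91

Answer: 2:47 3:51 4:65 5:85 6:88 7:91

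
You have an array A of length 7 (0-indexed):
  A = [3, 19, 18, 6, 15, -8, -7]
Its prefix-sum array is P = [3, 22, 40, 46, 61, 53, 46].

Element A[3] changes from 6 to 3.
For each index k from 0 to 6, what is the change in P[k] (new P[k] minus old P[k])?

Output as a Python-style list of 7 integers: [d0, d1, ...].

Element change: A[3] 6 -> 3, delta = -3
For k < 3: P[k] unchanged, delta_P[k] = 0
For k >= 3: P[k] shifts by exactly -3
Delta array: [0, 0, 0, -3, -3, -3, -3]

Answer: [0, 0, 0, -3, -3, -3, -3]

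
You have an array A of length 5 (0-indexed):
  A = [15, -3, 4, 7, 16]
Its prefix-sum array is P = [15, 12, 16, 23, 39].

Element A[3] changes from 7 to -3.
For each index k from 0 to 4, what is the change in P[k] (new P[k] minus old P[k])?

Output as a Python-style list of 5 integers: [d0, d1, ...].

Element change: A[3] 7 -> -3, delta = -10
For k < 3: P[k] unchanged, delta_P[k] = 0
For k >= 3: P[k] shifts by exactly -10
Delta array: [0, 0, 0, -10, -10]

Answer: [0, 0, 0, -10, -10]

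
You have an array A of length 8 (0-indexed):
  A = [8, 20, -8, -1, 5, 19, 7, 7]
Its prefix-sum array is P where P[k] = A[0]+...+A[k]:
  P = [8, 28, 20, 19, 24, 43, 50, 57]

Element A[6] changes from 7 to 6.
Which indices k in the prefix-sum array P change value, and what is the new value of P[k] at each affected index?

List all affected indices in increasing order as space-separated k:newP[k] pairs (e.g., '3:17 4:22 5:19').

P[k] = A[0] + ... + A[k]
P[k] includes A[6] iff k >= 6
Affected indices: 6, 7, ..., 7; delta = -1
  P[6]: 50 + -1 = 49
  P[7]: 57 + -1 = 56

Answer: 6:49 7:56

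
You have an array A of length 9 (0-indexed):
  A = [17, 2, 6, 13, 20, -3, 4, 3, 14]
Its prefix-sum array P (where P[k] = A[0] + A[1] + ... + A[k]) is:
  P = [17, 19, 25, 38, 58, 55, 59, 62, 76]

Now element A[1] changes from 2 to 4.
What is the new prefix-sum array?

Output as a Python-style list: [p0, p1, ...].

Change: A[1] 2 -> 4, delta = 2
P[k] for k < 1: unchanged (A[1] not included)
P[k] for k >= 1: shift by delta = 2
  P[0] = 17 + 0 = 17
  P[1] = 19 + 2 = 21
  P[2] = 25 + 2 = 27
  P[3] = 38 + 2 = 40
  P[4] = 58 + 2 = 60
  P[5] = 55 + 2 = 57
  P[6] = 59 + 2 = 61
  P[7] = 62 + 2 = 64
  P[8] = 76 + 2 = 78

Answer: [17, 21, 27, 40, 60, 57, 61, 64, 78]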